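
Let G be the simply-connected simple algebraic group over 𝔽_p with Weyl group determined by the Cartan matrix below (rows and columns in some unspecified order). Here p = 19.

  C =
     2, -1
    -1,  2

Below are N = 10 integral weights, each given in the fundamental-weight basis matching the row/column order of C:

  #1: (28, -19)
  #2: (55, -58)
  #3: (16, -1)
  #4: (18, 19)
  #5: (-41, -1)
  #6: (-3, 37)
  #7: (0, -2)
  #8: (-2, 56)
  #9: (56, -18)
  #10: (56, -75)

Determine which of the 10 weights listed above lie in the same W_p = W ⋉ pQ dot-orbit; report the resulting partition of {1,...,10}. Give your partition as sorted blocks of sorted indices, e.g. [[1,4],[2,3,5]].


Type A_2, rank 2, |W|=6; reorder rows/cols to standard.

λ_j+ρ reflected into Ā_19 (⟨·,θ^∨⟩≤19); 2-tuples as given:

  [1] (1, 8)
  [2] (0, 1)
  [3] (17, 0)
  [4] (0, 1)
  [5] (17, 0)
  [6] (17, 0)
  [7] (0, 1)
  [8] (0, 1)
  [9] (17, 0)
  [10] (17, 0)

3 distinct reps among the 10 weights ⇒ 3 W_19-linkage classes:

[[1], [2, 4, 7, 8], [3, 5, 6, 9, 10]]


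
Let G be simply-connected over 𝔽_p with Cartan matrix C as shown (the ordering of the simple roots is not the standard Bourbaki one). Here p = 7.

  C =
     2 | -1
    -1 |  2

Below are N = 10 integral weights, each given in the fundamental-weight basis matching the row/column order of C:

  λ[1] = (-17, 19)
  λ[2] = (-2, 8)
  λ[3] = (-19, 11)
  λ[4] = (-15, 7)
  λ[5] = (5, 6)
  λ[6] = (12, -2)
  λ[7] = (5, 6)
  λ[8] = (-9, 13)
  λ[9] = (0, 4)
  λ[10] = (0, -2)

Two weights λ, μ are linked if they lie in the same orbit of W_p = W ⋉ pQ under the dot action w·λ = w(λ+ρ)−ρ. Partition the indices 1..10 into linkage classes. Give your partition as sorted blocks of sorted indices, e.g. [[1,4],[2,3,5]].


Type A_2, rank 2, |W|=6; reorder rows/cols to standard.

W_7-reps of the 10 weights in Ā_7 (same 2-coord order as C):

    λ_1+ρ ↦ (4, 1)
    λ_2+ρ ↦ (1, 5)
    λ_3+ρ ↦ (4, 1)
    λ_4+ρ ↦ (0, 1)
    λ_5+ρ ↦ (0, 1)
    λ_6+ρ ↦ (1, 5)
    λ_7+ρ ↦ (0, 1)
    λ_8+ρ ↦ (0, 1)
    λ_9+ρ ↦ (1, 5)
    λ_10+ρ ↦ (0, 1)

These 10 weights hit 3 W_7-dot-orbits; sizes (2, 3, 5):

[[1, 3], [2, 6, 9], [4, 5, 7, 8, 10]]


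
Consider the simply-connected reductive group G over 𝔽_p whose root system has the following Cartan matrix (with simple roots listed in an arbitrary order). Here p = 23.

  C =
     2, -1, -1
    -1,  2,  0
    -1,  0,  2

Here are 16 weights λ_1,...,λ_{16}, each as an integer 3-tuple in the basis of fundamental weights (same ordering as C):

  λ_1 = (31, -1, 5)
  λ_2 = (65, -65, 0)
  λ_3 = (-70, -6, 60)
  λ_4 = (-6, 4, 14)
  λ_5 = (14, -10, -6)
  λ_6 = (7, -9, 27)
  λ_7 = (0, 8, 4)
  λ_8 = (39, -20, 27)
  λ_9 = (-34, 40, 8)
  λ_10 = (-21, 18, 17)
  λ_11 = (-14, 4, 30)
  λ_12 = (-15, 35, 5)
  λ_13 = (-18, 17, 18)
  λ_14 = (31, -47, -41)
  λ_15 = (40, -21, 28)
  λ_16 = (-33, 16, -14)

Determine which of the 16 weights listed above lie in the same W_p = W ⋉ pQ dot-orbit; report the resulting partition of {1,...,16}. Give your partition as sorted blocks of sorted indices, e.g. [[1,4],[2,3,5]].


Root system A_3: the 3×3 matrix C matches after relabeling.

Alcove-folded reps (p=23, 16 weights, presented ϖ-order):

  λ_1+ρ ↦ (8, 6, 0);  λ_2+ρ ↦ (2, 1, 18);  λ_3+ρ ↦ (5, 0, 10);  λ_4+ρ ↦ (5, 0, 10);  λ_5+ρ ↦ (1, 9, 5);  λ_6+ρ ↦ (5, 0, 10);  λ_7+ρ ↦ (1, 9, 5);  λ_8+ρ ↦ (17, 1, 2);  λ_9+ρ ↦ (1, 9, 5);  λ_10+ρ ↦ (17, 1, 2);  λ_11+ρ ↦ (5, 0, 10);  λ_12+ρ ↦ (1, 9, 5);  λ_13+ρ ↦ (17, 1, 2);  λ_14+ρ ↦ (8, 6, 0);  λ_15+ρ ↦ (17, 1, 2);  λ_16+ρ ↦ (1, 9, 5)

5 distinct reps among the 16 weights ⇒ 5 W_23-linkage classes:

[[1, 14], [2], [3, 4, 6, 11], [5, 7, 9, 12, 16], [8, 10, 13, 15]]


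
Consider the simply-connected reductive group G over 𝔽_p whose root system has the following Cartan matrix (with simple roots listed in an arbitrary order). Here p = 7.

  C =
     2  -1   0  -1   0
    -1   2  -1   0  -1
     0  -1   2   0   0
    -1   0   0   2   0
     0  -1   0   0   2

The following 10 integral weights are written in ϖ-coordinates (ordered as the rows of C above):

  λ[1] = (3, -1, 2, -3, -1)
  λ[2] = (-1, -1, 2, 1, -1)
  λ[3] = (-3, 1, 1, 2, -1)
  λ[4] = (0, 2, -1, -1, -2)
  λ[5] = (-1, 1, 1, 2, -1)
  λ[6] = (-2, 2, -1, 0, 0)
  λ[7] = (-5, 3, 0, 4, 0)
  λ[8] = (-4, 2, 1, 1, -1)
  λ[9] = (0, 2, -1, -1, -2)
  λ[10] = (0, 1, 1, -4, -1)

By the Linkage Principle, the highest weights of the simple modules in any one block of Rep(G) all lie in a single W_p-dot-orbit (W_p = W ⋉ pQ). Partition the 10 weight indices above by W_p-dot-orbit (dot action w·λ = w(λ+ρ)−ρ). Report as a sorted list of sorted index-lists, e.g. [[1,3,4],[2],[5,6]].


C ↔ D_5 under row/col permutation; |W(D_5)| = 1920.

Each λ_j+ρ reduced to Ā_7; 5-tuples below use C's row order:

  λ_1+ρ ↦ (0, 0, 3, 2, 0);  λ_2+ρ ↦ (0, 0, 3, 2, 0);  λ_3+ρ ↦ (2, 0, 2, 1, 0);  λ_4+ρ ↦ (1, 2, 0, 0, 1);  λ_5+ρ ↦ (2, 0, 2, 1, 0);  λ_6+ρ ↦ (1, 2, 0, 0, 1);  λ_7+ρ ↦ (0, 0, 1, 1, 1);  λ_8+ρ ↦ (2, 0, 2, 1, 0);  λ_9+ρ ↦ (1, 2, 0, 0, 1);  λ_10+ρ ↦ (2, 0, 2, 1, 0)

Grouping the 10 weights by Ā_7-representative: 4 linkage classes.

[[1, 2], [3, 5, 8, 10], [4, 6, 9], [7]]


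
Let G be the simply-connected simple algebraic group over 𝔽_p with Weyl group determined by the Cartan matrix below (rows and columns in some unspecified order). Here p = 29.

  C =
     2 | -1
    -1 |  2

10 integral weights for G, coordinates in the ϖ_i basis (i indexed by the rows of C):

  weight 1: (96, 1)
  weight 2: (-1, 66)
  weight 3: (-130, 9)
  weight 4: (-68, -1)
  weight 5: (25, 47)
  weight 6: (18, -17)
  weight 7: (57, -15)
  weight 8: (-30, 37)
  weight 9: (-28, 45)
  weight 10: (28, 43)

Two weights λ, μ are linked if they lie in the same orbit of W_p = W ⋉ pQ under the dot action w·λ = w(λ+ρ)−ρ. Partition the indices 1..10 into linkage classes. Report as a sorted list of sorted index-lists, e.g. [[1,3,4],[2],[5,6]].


Cartan matrix: type A_2 (|W|=6); un-permuting the 2 rows.

Alcove-folded reps (p=29, 10 weights, presented ϖ-order):

    [1] (10, 2)
    [2] (20, 0)
    [3] (3, 16)
    [4] (20, 0)
    [5] (3, 16)
    [6] (3, 16)
    [7] (0, 15)
    [8] (20, 0)
    [9] (10, 2)
    [10] (0, 15)

4 distinct reps among the 10 weights ⇒ 4 W_29-linkage classes:

[[1, 9], [2, 4, 8], [3, 5, 6], [7, 10]]


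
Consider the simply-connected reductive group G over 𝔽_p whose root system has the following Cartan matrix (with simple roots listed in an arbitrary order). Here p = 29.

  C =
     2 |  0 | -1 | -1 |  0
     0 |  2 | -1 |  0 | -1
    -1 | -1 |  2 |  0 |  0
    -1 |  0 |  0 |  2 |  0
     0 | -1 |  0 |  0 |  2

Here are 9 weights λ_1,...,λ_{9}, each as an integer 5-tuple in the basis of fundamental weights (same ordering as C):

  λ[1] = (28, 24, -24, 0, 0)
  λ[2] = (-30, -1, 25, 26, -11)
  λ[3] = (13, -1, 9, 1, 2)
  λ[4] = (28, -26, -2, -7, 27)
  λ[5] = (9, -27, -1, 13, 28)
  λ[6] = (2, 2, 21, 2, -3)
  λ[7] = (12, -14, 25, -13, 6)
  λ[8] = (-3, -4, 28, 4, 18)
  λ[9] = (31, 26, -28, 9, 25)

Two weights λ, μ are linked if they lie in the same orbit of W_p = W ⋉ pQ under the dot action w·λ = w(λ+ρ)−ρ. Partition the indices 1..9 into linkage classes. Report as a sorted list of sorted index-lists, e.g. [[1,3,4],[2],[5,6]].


Cartan matrix: type A_5 (|W|=720); un-permuting the 5 rows.

Ā_29 reps of the 9 weights (A_5, coords as presented):

  [1] (3, 1, 22, 1, 0);  [2] (14, 0, 10, 2, 3);  [3] (14, 0, 10, 2, 3);  [4] (3, 1, 22, 1, 0);  [5] (14, 0, 10, 2, 3);  [6] (3, 1, 22, 1, 0);  [7] (1, 3, 13, 2, 4);  [8] (14, 0, 10, 2, 3);  [9] (14, 0, 10, 2, 3)

These 9 weights hit 3 W_29-dot-orbits; sizes (3, 5, 1):

[[1, 4, 6], [2, 3, 5, 8, 9], [7]]


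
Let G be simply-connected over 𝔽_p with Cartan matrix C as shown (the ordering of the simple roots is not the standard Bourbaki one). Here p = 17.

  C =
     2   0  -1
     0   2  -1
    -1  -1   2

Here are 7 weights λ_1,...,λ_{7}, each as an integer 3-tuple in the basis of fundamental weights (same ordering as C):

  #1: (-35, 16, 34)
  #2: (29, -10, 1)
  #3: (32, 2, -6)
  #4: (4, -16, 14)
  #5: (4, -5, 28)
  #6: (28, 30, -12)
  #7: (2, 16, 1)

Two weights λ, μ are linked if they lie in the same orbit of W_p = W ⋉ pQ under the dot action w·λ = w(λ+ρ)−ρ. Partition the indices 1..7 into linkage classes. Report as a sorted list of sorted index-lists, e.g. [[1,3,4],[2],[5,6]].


Root system A_3: the 3×3 matrix C matches after relabeling.

Ā_17 reps of the 7 weights (A_3, coords as presented):

  [1] (16, 1, 0)
  [2] (2, 7, 6)
  [3] (1, 3, 11)
  [4] (2, 12, 0)
  [5] (4, 5, 0)
  [6] (1, 3, 11)
  [7] (2, 12, 0)

Partition of {1..7} into 5 W_17-dot-orbits:

[[1], [2], [3, 6], [4, 7], [5]]


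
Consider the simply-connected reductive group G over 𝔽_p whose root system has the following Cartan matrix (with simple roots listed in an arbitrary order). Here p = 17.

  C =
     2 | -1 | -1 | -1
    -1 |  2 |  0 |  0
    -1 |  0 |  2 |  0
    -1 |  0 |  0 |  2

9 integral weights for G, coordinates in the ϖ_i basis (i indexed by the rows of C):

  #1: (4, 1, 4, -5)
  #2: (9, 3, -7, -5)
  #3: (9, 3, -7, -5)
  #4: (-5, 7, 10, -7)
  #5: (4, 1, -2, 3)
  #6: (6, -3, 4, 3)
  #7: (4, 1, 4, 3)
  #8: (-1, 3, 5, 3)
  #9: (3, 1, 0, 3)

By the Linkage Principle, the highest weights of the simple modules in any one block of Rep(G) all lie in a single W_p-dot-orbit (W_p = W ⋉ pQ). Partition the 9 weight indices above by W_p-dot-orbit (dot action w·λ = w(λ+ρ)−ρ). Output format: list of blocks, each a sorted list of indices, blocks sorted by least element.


C ↔ D_4 under row/col permutation; |W(D_4)| = 192.

Ā_17 reps of the 9 weights (D_4, coords as presented):

    1: (1, 2, 5, 4)
    2: (0, 4, 6, 4)
    3: (0, 4, 6, 4)
    4: (4, 2, 1, 4)
    5: (4, 2, 1, 4)
    6: (1, 2, 5, 4)
    7: (1, 2, 5, 4)
    8: (0, 4, 6, 4)
    9: (4, 2, 1, 4)

These 9 weights hit 3 W_17-dot-orbits; sizes (3, 3, 3):

[[1, 6, 7], [2, 3, 8], [4, 5, 9]]


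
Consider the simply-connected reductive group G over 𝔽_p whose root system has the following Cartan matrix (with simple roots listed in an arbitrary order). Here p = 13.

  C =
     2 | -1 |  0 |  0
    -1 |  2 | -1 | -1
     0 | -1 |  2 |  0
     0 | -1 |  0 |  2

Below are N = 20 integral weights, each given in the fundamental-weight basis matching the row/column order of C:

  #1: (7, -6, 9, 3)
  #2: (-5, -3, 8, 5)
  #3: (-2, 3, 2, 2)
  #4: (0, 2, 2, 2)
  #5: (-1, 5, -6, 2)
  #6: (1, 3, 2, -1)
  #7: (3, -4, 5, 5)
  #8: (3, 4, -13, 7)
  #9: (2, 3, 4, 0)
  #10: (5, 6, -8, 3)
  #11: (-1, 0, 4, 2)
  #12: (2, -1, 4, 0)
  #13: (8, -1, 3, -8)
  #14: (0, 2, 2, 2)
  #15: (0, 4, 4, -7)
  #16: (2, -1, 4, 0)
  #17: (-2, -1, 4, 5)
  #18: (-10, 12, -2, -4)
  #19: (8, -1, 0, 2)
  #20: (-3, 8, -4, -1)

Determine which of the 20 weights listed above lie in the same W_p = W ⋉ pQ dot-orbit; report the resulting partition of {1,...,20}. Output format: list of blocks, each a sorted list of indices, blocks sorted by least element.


D_4 Cartan matrix, 4 simple roots permuted; ρ=(1,1,1,1).

Ā_13 reps of the 20 weights (D_4, coords as presented):

  [1] (3, 0, 5, 1)
  [2] (2, 4, 3, 0)
  [3] (1, 3, 3, 3)
  [4] (1, 3, 3, 3)
  [5] (0, 1, 5, 3)
  [6] (2, 4, 3, 0)
  [7] (1, 3, 3, 3)
  [8] (3, 0, 5, 1)
  [9] (3, 0, 5, 1)
  [10] (2, 4, 3, 0)
  [11] (0, 1, 5, 3)
  [12] (3, 0, 5, 1)
  [13] (2, 4, 3, 0)
  [14] (1, 3, 3, 3)
  [15] (0, 1, 4, 5)
  [16] (3, 0, 5, 1)
  [17] (0, 1, 4, 5)
  [18] (9, 0, 1, 3)
  [19] (9, 0, 1, 3)
  [20] (2, 4, 3, 0)

Partition of {1..20} into 6 W_13-dot-orbits:

[[1, 8, 9, 12, 16], [2, 6, 10, 13, 20], [3, 4, 7, 14], [5, 11], [15, 17], [18, 19]]


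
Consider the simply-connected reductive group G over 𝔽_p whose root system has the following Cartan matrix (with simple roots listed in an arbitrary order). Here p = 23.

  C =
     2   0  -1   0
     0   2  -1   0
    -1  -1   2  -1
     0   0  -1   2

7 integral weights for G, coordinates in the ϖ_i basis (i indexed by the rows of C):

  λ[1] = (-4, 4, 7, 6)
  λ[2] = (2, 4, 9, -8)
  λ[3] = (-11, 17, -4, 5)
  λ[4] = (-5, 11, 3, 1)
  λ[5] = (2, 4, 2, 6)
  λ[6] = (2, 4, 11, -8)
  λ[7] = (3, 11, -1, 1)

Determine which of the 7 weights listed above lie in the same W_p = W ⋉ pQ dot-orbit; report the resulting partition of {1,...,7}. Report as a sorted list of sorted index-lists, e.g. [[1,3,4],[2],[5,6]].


Cartan matrix: type D_4 (|W|=192); un-permuting the 4 rows.

Each λ_j+ρ reduced to Ā_23; 4-tuples below use C's row order:

  λ_1+ρ ↦ (3, 5, 3, 7);  λ_2+ρ ↦ (3, 5, 3, 7);  λ_3+ρ ↦ (3, 5, 3, 7);  λ_4+ρ ↦ (4, 12, 0, 2);  λ_5+ρ ↦ (3, 5, 3, 7);  λ_6+ρ ↦ (3, 5, 3, 7);  λ_7+ρ ↦ (4, 12, 0, 2)

These 7 weights hit 2 W_23-dot-orbits; sizes (5, 2):

[[1, 2, 3, 5, 6], [4, 7]]


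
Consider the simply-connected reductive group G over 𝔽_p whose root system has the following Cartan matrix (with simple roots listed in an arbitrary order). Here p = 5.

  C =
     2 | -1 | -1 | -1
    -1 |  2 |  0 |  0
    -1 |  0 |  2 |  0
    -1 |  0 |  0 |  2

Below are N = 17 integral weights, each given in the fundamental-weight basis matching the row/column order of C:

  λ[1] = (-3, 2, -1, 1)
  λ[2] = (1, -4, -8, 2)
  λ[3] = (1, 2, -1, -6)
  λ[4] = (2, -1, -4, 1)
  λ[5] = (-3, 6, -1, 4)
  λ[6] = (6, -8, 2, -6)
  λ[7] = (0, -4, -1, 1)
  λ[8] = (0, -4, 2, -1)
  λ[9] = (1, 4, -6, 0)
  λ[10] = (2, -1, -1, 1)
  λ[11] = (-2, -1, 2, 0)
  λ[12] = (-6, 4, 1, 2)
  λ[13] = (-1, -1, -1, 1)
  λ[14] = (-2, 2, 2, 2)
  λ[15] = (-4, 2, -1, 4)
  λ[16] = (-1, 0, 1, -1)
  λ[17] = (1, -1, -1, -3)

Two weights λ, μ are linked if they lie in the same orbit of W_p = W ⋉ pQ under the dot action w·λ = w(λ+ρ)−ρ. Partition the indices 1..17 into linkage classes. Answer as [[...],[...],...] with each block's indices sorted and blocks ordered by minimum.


Root system D_4: the 4×4 matrix C matches after relabeling.

Ā_5 reps of the 17 weights (D_4, coords as presented):

  [1] (0, 1, 2, 0);  [2] (2, 0, 0, 0);  [3] (0, 0, 3, 2);  [4] (0, 0, 3, 2);  [5] (0, 0, 3, 2);  [6] (0, 0, 0, 2);  [7] (0, 1, 2, 0);  [8] (0, 1, 1, 2);  [9] (2, 0, 0, 0);  [10] (0, 0, 0, 2);  [11] (0, 1, 2, 0);  [12] (0, 0, 3, 2);  [13] (0, 0, 0, 2);  [14] (2, 0, 0, 0);  [15] (0, 0, 3, 2);  [16] (0, 1, 2, 0);  [17] (0, 0, 0, 2)

Linkage partition of the 17 weights (5 classes, p=5):

[[1, 7, 11, 16], [2, 9, 14], [3, 4, 5, 12, 15], [6, 10, 13, 17], [8]]


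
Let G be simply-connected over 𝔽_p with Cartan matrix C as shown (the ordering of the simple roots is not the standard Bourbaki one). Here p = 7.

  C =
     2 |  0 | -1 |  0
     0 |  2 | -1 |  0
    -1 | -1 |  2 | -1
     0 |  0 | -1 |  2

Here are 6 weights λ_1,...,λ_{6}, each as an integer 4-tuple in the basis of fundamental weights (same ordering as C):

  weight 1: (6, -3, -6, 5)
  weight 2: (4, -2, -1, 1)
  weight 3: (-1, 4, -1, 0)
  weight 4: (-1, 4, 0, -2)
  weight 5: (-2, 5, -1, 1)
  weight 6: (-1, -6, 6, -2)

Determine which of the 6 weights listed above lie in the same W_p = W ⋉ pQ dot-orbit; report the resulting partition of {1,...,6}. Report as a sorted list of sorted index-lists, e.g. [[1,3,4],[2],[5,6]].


Cartan matrix: type D_4 (|W|=192); un-permuting the 4 rows.

Alcove-folded reps (p=7, 6 weights, presented ϖ-order):

  [1] (0, 5, 0, 1)
  [2] (4, 0, 1, 1)
  [3] (0, 5, 0, 1)
  [4] (0, 5, 0, 1)
  [5] (0, 5, 0, 1)
  [6] (0, 5, 0, 1)

These 6 weights hit 2 W_7-dot-orbits; sizes (5, 1):

[[1, 3, 4, 5, 6], [2]]


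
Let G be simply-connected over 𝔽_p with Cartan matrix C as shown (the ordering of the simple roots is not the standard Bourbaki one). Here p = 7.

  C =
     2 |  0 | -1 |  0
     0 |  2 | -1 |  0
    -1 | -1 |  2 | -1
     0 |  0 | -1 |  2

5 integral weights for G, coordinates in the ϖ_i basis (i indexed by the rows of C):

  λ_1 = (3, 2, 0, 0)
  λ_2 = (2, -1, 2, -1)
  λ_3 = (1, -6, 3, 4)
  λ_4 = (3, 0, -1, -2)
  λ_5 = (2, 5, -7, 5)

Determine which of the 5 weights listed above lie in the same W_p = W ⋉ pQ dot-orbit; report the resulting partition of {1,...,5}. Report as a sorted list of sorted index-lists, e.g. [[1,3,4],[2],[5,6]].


Dynkin diagram of C (from the 6 off-diagonal −1 entries): D_4.

λ_j+ρ reflected into Ā_7 (⟨·,θ^∨⟩≤7); 4-tuples as given:

  [1] (2, 1, 1, 1);  [2] (3, 0, 1, 0);  [3] (2, 1, 1, 1);  [4] (3, 0, 1, 0);  [5] (3, 0, 1, 0)

These 5 weights hit 2 W_7-dot-orbits; sizes (2, 3):

[[1, 3], [2, 4, 5]]


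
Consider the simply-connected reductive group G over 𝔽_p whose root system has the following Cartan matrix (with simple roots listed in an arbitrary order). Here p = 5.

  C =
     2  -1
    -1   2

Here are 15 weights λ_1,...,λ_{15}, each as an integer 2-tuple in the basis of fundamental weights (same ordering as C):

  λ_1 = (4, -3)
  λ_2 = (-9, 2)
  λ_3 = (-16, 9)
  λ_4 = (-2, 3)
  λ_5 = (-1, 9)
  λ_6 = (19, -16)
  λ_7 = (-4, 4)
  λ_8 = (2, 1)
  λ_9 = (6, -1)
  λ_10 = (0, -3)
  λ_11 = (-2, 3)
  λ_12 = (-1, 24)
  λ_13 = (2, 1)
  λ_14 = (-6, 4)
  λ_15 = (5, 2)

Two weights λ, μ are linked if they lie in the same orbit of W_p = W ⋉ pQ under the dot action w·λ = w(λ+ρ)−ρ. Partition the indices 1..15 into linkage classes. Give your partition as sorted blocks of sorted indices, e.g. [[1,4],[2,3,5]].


Type A_2, rank 2, |W|=6; reorder rows/cols to standard.

Ā_5 reps of the 15 weights (A_2, coords as presented):

  λ_1 → (3, 2);  λ_2 → (0, 2);  λ_3 → (5, 0);  λ_4 → (1, 3);  λ_5 → (5, 0);  λ_6 → (5, 0);  λ_7 → (3, 2);  λ_8 → (3, 2);  λ_9 → (3, 2);  λ_10 → (1, 1);  λ_11 → (1, 3);  λ_12 → (5, 0);  λ_13 → (3, 2);  λ_14 → (5, 0);  λ_15 → (1, 1)

Partition of {1..15} into 5 W_5-dot-orbits:

[[1, 7, 8, 9, 13], [2], [3, 5, 6, 12, 14], [4, 11], [10, 15]]


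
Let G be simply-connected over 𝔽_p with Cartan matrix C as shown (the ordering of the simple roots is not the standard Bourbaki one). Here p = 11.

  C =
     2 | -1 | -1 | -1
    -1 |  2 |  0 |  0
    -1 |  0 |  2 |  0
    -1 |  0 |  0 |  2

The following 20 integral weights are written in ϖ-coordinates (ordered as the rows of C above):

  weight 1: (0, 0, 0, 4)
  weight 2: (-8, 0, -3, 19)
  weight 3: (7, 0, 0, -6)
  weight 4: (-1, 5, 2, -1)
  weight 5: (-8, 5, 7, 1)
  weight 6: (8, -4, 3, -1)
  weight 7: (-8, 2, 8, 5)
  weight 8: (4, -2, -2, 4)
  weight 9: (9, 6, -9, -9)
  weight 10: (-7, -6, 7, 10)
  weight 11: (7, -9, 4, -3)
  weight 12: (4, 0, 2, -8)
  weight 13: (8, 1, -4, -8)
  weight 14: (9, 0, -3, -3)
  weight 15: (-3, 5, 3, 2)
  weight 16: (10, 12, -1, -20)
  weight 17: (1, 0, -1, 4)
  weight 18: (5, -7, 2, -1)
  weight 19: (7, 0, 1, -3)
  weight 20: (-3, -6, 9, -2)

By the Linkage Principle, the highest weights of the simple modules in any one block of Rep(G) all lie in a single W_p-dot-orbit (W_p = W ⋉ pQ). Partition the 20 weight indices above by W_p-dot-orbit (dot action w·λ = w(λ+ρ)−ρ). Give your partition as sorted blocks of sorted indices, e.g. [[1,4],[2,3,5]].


Dynkin diagram of C (from the 6 off-diagonal −1 entries): D_4.

Folding the 20 weights λ_j+ρ into Ā_11 (reps in the given 4-coord order):

    λ_1+ρ ↦ (1, 1, 1, 5)
    λ_2+ρ ↦ (0, 1, 2, 2)
    λ_3+ρ ↦ (1, 1, 1, 5)
    λ_4+ρ ↦ (0, 6, 3, 0)
    λ_5+ρ ↦ (1, 1, 1, 5)
    λ_6+ρ ↦ (0, 1, 2, 2)
    λ_7+ρ ↦ (2, 4, 2, 1)
    λ_8+ρ ↦ (1, 1, 1, 5)
    λ_9+ρ ↦ (0, 1, 2, 2)
    λ_10+ρ ↦ (0, 6, 3, 0)
    λ_11+ρ ↦ (0, 6, 3, 0)
    λ_12+ρ ↦ (1, 1, 1, 5)
    λ_13+ρ ↦ (1, 1, 2, 6)
    λ_14+ρ ↦ (0, 1, 2, 2)
    λ_15+ρ ↦ (2, 4, 2, 1)
    λ_16+ρ ↦ (0, 6, 3, 0)
    λ_17+ρ ↦ (2, 1, 0, 5)
    λ_18+ρ ↦ (0, 6, 3, 0)
    λ_19+ρ ↦ (0, 1, 2, 2)
    λ_20+ρ ↦ (2, 1, 0, 5)

The 20 indices split into 6 linkage classes (same alcove rep ⇔ same W_11-dot-orbit):

[[1, 3, 5, 8, 12], [2, 6, 9, 14, 19], [4, 10, 11, 16, 18], [7, 15], [13], [17, 20]]


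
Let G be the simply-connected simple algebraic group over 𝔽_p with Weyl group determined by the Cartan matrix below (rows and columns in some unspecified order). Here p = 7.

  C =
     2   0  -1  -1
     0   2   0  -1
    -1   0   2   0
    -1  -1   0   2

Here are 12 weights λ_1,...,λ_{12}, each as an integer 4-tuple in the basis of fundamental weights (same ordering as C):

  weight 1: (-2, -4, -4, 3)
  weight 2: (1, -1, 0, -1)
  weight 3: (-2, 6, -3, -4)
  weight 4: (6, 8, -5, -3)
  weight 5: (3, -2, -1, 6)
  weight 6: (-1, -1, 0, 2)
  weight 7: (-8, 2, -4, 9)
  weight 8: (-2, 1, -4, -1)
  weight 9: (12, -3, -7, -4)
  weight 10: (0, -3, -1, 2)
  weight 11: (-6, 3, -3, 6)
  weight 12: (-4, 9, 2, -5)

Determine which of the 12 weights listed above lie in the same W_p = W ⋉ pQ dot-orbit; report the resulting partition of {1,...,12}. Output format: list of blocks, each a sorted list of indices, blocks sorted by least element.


Cartan matrix: type A_4 (|W|=120); un-permuting the 4 rows.

Alcove-folded reps (p=7, 12 weights, presented ϖ-order):

  λ_1+ρ ↦ (0, 0, 1, 3)
  λ_2+ρ ↦ (2, 0, 1, 0)
  λ_3+ρ ↦ (1, 1, 3, 2)
  λ_4+ρ ↦ (2, 0, 1, 0)
  λ_5+ρ ↦ (0, 0, 1, 3)
  λ_6+ρ ↦ (0, 0, 1, 3)
  λ_7+ρ ↦ (0, 0, 1, 3)
  λ_8+ρ ↦ (1, 2, 0, 1)
  λ_9+ρ ↦ (1, 2, 0, 1)
  λ_10+ρ ↦ (1, 2, 0, 1)
  λ_11+ρ ↦ (2, 0, 1, 0)
  λ_12+ρ ↦ (0, 0, 1, 3)

Grouping the 12 weights by Ā_7-representative: 4 linkage classes.

[[1, 5, 6, 7, 12], [2, 4, 11], [3], [8, 9, 10]]


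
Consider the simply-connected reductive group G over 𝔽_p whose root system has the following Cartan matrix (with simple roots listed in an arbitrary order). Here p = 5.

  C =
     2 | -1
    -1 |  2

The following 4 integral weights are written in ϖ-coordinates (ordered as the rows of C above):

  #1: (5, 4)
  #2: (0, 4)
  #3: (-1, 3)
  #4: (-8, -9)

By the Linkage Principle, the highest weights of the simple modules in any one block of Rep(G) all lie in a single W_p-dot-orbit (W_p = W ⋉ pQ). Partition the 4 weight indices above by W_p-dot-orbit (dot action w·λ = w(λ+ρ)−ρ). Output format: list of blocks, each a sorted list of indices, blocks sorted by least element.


A_2 Cartan matrix, 2 simple roots permuted; ρ=(1,1).

Each λ_j+ρ reduced to Ā_5; 2-tuples below use C's row order:

    λ_1+ρ ↦ (1, 0)
    λ_2+ρ ↦ (0, 4)
    λ_3+ρ ↦ (0, 4)
    λ_4+ρ ↦ (3, 2)

Grouping the 4 weights by Ā_5-representative: 3 linkage classes.

[[1], [2, 3], [4]]


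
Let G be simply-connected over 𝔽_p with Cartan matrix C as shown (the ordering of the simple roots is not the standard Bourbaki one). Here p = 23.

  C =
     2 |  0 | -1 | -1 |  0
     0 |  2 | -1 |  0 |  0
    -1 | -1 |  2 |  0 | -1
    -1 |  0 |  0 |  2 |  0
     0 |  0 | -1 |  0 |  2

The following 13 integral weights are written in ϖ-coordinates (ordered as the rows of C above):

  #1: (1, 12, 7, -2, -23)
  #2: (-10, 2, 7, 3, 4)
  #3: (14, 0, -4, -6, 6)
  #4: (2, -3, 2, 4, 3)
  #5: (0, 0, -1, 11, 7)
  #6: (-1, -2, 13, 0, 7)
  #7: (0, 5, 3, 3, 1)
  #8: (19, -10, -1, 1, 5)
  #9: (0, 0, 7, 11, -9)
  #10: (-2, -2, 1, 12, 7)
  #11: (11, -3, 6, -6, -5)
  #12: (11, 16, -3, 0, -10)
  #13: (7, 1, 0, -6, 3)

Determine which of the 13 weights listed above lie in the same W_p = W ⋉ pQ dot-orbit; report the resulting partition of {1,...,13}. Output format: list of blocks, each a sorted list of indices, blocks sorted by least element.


Dynkin diagram of C (from the 8 off-diagonal −1 entries): D_5.

W_23-reps of the 13 weights in Ā_23 (same 5-coord order as C):

  1: (1, 1, 0, 12, 8)
  2: (3, 2, 1, 5, 4)
  3: (3, 2, 1, 5, 4)
  4: (3, 2, 1, 5, 4)
  5: (1, 1, 0, 12, 8)
  6: (1, 1, 0, 12, 8)
  7: (1, 6, 4, 4, 2)
  8: (2, 0, 1, 3, 3)
  9: (1, 1, 0, 12, 8)
  10: (1, 1, 0, 12, 8)
  11: (3, 2, 1, 5, 4)
  12: (1, 6, 4, 4, 2)
  13: (3, 2, 1, 5, 4)

The 13 indices split into 4 linkage classes (same alcove rep ⇔ same W_23-dot-orbit):

[[1, 5, 6, 9, 10], [2, 3, 4, 11, 13], [7, 12], [8]]


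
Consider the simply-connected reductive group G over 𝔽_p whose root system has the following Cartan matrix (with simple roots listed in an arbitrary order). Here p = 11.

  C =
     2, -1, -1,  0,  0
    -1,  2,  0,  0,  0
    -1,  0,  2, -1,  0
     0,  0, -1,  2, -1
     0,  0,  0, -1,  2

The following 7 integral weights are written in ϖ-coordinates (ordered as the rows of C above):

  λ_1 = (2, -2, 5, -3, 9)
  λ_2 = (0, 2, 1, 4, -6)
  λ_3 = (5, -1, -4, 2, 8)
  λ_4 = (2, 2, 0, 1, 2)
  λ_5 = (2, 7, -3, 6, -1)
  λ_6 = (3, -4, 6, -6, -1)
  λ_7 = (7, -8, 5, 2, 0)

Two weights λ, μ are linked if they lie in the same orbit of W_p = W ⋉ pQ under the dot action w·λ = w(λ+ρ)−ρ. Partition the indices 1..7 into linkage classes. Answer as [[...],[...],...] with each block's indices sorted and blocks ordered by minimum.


Cartan matrix: type A_5 (|W|=720); un-permuting the 5 rows.

Folding the 7 weights λ_j+ρ into Ā_11 (reps in the given 5-coord order):

    [1] (3, 2, 1, 2, 2)
    [2] (1, 3, 2, 0, 5)
    [3] (1, 3, 2, 0, 5)
    [4] (3, 2, 1, 2, 2)
    [5] (1, 3, 2, 0, 5)
    [6] (1, 3, 2, 0, 5)
    [7] (1, 0, 3, 3, 3)

These 7 weights hit 3 W_11-dot-orbits; sizes (2, 4, 1):

[[1, 4], [2, 3, 5, 6], [7]]


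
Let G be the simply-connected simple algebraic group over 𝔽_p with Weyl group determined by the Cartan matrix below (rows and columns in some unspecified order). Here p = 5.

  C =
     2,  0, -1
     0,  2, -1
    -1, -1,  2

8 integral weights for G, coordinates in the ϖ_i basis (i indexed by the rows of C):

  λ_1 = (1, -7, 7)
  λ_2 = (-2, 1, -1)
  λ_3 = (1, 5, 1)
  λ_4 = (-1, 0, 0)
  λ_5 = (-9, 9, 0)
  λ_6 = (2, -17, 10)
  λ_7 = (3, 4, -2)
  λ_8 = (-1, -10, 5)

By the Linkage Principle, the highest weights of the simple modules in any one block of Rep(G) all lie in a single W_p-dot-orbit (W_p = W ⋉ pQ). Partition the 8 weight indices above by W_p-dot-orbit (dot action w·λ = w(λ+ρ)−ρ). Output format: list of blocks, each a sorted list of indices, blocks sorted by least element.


C ↔ A_3 under row/col permutation; |W(A_3)| = 24.

λ_j+ρ reflected into Ā_5 (⟨·,θ^∨⟩≤5); 3-tuples as given:

  [1] (2, 0, 1)
  [2] (0, 1, 1)
  [3] (2, 0, 1)
  [4] (0, 1, 1)
  [5] (2, 0, 1)
  [6] (0, 1, 1)
  [7] (0, 1, 1)
  [8] (0, 1, 1)

2 distinct reps among the 8 weights ⇒ 2 W_5-linkage classes:

[[1, 3, 5], [2, 4, 6, 7, 8]]


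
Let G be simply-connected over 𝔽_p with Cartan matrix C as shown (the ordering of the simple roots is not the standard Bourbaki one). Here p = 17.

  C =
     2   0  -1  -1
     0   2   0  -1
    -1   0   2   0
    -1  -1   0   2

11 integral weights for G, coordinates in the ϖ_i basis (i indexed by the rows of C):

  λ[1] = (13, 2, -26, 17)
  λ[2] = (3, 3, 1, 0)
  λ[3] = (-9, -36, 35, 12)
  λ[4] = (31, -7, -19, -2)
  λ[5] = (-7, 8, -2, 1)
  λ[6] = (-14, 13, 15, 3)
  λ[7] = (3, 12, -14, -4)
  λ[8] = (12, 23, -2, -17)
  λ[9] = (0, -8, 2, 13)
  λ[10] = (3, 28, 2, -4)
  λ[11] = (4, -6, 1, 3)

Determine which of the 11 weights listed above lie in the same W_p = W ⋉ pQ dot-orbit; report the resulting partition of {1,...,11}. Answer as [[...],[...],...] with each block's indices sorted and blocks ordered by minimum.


A_4 Cartan matrix, 4 simple roots permuted; ρ=(1,1,1,1).

Alcove-folded reps (p=17, 11 weights, presented ϖ-order):

    λ_1 → (1, 6, 2, 7)
    λ_2 → (4, 4, 2, 1)
    λ_3 → (4, 4, 2, 1)
    λ_4 → (1, 6, 2, 7)
    λ_5 → (4, 4, 2, 1)
    λ_6 → (3, 1, 1, 9)
    λ_7 → (3, 1, 1, 9)
    λ_8 → (3, 1, 1, 9)
    λ_9 → (1, 6, 2, 7)
    λ_10 → (3, 1, 1, 9)
    λ_11 → (4, 4, 2, 1)

Partition of {1..11} into 3 W_17-dot-orbits:

[[1, 4, 9], [2, 3, 5, 11], [6, 7, 8, 10]]


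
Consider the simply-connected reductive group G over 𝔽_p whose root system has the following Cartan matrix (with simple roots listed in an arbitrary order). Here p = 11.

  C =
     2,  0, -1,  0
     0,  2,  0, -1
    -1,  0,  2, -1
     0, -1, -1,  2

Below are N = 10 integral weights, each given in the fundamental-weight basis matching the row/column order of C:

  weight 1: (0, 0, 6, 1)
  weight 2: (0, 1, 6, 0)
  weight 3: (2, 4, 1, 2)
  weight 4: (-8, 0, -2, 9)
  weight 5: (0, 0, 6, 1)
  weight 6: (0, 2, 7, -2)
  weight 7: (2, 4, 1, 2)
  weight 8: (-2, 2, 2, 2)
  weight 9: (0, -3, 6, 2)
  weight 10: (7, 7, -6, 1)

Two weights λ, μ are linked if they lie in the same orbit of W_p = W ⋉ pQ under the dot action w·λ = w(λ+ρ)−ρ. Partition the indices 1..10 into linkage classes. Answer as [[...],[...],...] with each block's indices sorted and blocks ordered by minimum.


Root system A_4: the 4×4 matrix C matches after relabeling.

Folding the 10 weights λ_j+ρ into Ā_11 (reps in the given 4-coord order):

  λ_1 → (1, 1, 7, 2)
  λ_2 → (1, 2, 7, 1)
  λ_3 → (1, 3, 2, 3)
  λ_4 → (1, 1, 7, 2)
  λ_5 → (1, 1, 7, 2)
  λ_6 → (1, 2, 7, 1)
  λ_7 → (1, 3, 2, 3)
  λ_8 → (1, 3, 2, 3)
  λ_9 → (1, 2, 7, 1)
  λ_10 → (1, 3, 2, 3)

The 10 indices split into 3 linkage classes (same alcove rep ⇔ same W_11-dot-orbit):

[[1, 4, 5], [2, 6, 9], [3, 7, 8, 10]]


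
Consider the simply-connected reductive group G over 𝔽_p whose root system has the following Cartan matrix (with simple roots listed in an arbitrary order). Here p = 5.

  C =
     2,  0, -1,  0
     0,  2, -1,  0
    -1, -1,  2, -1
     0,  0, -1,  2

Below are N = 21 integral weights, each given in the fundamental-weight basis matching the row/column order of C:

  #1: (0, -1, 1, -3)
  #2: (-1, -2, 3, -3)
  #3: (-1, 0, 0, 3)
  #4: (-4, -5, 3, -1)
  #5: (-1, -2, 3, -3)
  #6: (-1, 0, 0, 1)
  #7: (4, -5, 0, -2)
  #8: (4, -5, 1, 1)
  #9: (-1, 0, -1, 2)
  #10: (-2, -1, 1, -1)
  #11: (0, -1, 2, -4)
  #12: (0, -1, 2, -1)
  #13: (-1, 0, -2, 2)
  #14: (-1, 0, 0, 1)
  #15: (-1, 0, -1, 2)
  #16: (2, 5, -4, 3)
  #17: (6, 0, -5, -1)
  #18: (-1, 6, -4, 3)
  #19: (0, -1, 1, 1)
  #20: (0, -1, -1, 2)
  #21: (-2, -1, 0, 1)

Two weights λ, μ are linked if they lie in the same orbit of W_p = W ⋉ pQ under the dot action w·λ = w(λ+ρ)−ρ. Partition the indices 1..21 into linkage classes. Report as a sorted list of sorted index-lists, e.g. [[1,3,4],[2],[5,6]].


D_4 Cartan matrix, 4 simple roots permuted; ρ=(1,1,1,1).

W_5-reps of the 21 weights in Ā_5 (same 4-coord order as C):

  [1] (1, 0, 0, 2);  [2] (0, 1, 1, 2);  [3] (1, 0, 0, 3);  [4] (0, 1, 0, 3);  [5] (0, 1, 1, 2);  [6] (0, 1, 1, 2);  [7] (1, 0, 0, 3);  [8] (1, 0, 0, 2);  [9] (0, 1, 0, 3);  [10] (1, 0, 1, 0);  [11] (1, 0, 0, 3);  [12] (1, 0, 1, 0);  [13] (1, 0, 0, 2);  [14] (0, 1, 1, 2);  [15] (0, 1, 0, 3);  [16] (1, 0, 1, 0);  [17] (0, 0, 1, 1);  [18] (0, 1, 1, 2);  [19] (1, 0, 0, 2);  [20] (1, 0, 0, 3);  [21] (1, 0, 0, 2)

Linkage partition of the 21 weights (6 classes, p=5):

[[1, 8, 13, 19, 21], [2, 5, 6, 14, 18], [3, 7, 11, 20], [4, 9, 15], [10, 12, 16], [17]]


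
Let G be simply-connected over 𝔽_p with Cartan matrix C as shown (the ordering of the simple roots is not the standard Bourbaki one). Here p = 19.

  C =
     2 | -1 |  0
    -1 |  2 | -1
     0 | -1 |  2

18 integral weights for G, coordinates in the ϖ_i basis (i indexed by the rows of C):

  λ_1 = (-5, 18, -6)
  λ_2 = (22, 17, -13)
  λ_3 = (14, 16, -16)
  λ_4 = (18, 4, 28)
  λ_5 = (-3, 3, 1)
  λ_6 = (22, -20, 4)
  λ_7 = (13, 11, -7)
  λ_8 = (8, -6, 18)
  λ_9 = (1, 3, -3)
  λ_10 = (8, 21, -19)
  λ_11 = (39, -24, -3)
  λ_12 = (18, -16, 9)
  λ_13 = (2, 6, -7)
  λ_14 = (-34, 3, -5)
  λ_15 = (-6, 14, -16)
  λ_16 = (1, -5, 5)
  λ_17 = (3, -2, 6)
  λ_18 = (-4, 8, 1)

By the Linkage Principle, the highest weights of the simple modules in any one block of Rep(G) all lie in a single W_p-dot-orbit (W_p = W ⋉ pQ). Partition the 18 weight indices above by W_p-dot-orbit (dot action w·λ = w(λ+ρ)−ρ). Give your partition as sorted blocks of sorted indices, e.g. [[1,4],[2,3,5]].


Dynkin diagram of C (from the 4 off-diagonal −1 entries): A_3.

λ_j+ρ reflected into Ā_19 (⟨·,θ^∨⟩≤19); 3-tuples as given:

  λ_1 → (4, 10, 5) · λ_2 → (3, 1, 6) · λ_3 → (2, 2, 2) · λ_4 → (0, 5, 10) · λ_5 → (2, 2, 2) · λ_6 → (0, 5, 10) · λ_7 → (7, 5, 1) · λ_8 → (0, 5, 10) · λ_9 → (2, 2, 2) · λ_10 → (3, 1, 6) · λ_11 → (2, 2, 2) · λ_12 → (4, 10, 5) · λ_13 → (3, 1, 6) · λ_14 → (4, 10, 5) · λ_15 → (0, 5, 10) · λ_16 → (2, 2, 2) · λ_17 → (3, 1, 6) · λ_18 → (3, 6, 2)

Linkage partition of the 18 weights (6 classes, p=19):

[[1, 12, 14], [2, 10, 13, 17], [3, 5, 9, 11, 16], [4, 6, 8, 15], [7], [18]]


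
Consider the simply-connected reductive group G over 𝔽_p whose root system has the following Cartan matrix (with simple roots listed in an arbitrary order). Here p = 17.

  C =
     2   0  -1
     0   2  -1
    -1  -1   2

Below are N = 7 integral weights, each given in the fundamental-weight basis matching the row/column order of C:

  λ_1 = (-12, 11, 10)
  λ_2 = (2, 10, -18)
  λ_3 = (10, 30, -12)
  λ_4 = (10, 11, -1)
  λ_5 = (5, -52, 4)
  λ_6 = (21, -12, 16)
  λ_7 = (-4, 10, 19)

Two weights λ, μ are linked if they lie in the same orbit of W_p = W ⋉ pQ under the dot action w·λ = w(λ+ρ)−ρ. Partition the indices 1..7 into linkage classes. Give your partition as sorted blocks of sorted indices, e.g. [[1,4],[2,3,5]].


A_3 Cartan matrix, 3 simple roots permuted; ρ=(1,1,1).

λ_j+ρ reflected into Ā_17 (⟨·,θ^∨⟩≤17); 3-tuples as given:

  λ_1 → (5, 6, 0);  λ_2 → (11, 3, 3);  λ_3 → (11, 3, 3);  λ_4 → (5, 6, 0);  λ_5 → (5, 6, 0);  λ_6 → (5, 6, 0);  λ_7 → (11, 3, 3)

Partition of {1..7} into 2 W_17-dot-orbits:

[[1, 4, 5, 6], [2, 3, 7]]


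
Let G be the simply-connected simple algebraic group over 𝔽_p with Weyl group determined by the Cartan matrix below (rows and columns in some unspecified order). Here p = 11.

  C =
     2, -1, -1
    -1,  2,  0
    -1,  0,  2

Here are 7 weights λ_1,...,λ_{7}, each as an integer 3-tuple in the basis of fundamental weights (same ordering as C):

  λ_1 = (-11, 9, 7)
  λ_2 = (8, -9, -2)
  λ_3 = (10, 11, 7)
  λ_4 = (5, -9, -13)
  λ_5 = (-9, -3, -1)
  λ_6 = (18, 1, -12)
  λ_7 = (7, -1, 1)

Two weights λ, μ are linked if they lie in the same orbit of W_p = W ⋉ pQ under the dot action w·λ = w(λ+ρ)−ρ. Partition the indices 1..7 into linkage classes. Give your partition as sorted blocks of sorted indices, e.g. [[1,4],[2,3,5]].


Root system A_3: the 3×3 matrix C matches after relabeling.

Each λ_j+ρ reduced to Ā_11; 3-tuples below use C's row order:

  λ_1+ρ ↦ (8, 0, 2)
  λ_2+ρ ↦ (0, 8, 1)
  λ_3+ρ ↦ (8, 0, 2)
  λ_4+ρ ↦ (5, 3, 1)
  λ_5+ρ ↦ (8, 0, 2)
  λ_6+ρ ↦ (0, 8, 1)
  λ_7+ρ ↦ (8, 0, 2)

3 distinct reps among the 7 weights ⇒ 3 W_11-linkage classes:

[[1, 3, 5, 7], [2, 6], [4]]


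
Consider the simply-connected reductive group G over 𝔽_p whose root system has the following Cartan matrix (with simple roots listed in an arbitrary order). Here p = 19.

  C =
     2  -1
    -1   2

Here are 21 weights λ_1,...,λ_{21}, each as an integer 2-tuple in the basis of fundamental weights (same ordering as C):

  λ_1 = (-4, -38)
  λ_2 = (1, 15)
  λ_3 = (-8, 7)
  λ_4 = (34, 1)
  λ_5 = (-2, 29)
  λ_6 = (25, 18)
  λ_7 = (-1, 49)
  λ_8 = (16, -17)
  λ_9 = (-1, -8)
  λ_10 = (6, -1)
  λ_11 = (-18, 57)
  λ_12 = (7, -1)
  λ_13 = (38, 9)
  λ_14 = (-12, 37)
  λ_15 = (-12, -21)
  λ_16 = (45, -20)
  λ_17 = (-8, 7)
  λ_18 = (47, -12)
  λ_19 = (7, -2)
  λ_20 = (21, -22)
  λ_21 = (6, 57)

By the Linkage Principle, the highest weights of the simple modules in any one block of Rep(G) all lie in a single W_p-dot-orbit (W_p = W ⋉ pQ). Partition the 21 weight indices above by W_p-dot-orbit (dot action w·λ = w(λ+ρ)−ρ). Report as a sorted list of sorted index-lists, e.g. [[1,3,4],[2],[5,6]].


A_2 Cartan matrix, 2 simple roots permuted; ρ=(1,1).

Ā_19 reps of the 21 weights (A_2, coords as presented):

    [1] (2, 16)
    [2] (2, 16)
    [3] (7, 1)
    [4] (1, 16)
    [5] (10, 8)
    [6] (7, 0)
    [7] (7, 0)
    [8] (1, 16)
    [9] (7, 0)
    [10] (7, 0)
    [11] (1, 16)
    [12] (8, 0)
    [13] (10, 8)
    [14] (8, 0)
    [15] (7, 1)
    [16] (8, 0)
    [17] (7, 1)
    [18] (10, 8)
    [19] (7, 1)
    [20] (2, 16)
    [21] (7, 1)

6 distinct reps among the 21 weights ⇒ 6 W_19-linkage classes:

[[1, 2, 20], [3, 15, 17, 19, 21], [4, 8, 11], [5, 13, 18], [6, 7, 9, 10], [12, 14, 16]]


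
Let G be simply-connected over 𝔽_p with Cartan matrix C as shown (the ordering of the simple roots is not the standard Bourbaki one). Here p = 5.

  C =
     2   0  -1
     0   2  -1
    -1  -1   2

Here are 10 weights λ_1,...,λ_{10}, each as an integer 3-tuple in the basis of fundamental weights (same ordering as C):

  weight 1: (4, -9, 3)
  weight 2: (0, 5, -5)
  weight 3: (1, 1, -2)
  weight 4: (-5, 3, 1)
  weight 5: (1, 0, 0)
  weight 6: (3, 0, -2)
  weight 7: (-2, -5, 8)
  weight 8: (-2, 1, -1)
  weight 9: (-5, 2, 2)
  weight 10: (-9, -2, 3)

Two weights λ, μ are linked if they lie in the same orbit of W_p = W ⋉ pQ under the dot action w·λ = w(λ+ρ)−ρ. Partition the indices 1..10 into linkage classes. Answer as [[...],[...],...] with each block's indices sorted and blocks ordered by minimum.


Dynkin diagram of C (from the 4 off-diagonal −1 entries): A_3.

Folding the 10 weights λ_j+ρ into Ā_5 (reps in the given 3-coord order):

  λ_1 → (3, 0, 1)
  λ_2 → (2, 1, 1)
  λ_3 → (1, 1, 1)
  λ_4 → (1, 1, 2)
  λ_5 → (2, 1, 1)
  λ_6 → (3, 0, 1)
  λ_7 → (3, 0, 1)
  λ_8 → (0, 1, 1)
  λ_9 → (2, 1, 1)
  λ_10 → (0, 1, 1)

5 distinct reps among the 10 weights ⇒ 5 W_5-linkage classes:

[[1, 6, 7], [2, 5, 9], [3], [4], [8, 10]]


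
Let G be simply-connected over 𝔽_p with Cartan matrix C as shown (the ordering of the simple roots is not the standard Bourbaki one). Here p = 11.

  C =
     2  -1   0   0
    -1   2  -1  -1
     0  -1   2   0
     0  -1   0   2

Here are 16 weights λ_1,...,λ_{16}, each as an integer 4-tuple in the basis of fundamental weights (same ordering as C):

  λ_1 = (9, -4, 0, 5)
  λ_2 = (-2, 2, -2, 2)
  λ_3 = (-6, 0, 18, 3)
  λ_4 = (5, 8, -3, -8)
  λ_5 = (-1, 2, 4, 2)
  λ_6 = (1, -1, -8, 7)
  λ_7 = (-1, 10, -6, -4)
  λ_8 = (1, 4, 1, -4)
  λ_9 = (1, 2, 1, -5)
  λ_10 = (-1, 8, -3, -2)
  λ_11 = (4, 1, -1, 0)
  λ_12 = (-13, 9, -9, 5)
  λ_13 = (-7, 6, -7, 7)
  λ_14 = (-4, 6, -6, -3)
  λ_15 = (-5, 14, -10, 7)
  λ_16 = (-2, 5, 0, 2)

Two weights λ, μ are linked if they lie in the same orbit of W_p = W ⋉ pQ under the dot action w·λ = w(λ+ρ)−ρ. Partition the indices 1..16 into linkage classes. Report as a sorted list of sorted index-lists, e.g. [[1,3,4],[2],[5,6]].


Cartan matrix: type D_4 (|W|=192); un-permuting the 4 rows.

Ā_11 reps of the 16 weights (D_4, coords as presented):

  [1] (5, 2, 0, 1);  [2] (1, 1, 1, 3);  [3] (0, 2, 2, 1);  [4] (2, 2, 2, 3);  [5] (0, 0, 5, 3);  [6] (5, 2, 0, 1);  [7] (0, 0, 5, 3);  [8] (2, 2, 2, 3);  [9] (1, 1, 1, 3);  [10] (0, 2, 2, 1);  [11] (5, 2, 0, 1);  [12] (1, 1, 1, 3);  [13] (1, 1, 1, 3);  [14] (0, 2, 2, 1);  [15] (5, 2, 0, 1);  [16] (1, 1, 1, 3)

Linkage partition of the 16 weights (5 classes, p=11):

[[1, 6, 11, 15], [2, 9, 12, 13, 16], [3, 10, 14], [4, 8], [5, 7]]


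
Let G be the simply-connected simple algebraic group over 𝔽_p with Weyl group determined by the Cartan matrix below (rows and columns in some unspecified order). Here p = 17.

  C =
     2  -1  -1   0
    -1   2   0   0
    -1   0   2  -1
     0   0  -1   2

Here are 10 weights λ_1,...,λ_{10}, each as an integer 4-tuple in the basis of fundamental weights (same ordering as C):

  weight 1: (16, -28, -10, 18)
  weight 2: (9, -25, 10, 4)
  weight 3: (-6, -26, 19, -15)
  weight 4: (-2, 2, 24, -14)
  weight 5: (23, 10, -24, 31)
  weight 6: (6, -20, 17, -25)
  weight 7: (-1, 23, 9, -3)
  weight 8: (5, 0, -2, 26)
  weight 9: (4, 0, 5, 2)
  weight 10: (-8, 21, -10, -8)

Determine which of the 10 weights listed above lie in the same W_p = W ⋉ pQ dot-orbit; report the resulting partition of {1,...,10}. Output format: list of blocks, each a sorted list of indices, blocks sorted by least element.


Type A_4, rank 4, |W|=120; reorder rows/cols to standard.

Alcove-folded reps (p=17, 10 weights, presented ϖ-order):

  λ_1+ρ ↦ (7, 0, 0, 8);  λ_2+ρ ↦ (7, 1, 4, 3);  λ_3+ρ ↦ (7, 1, 4, 3);  λ_4+ρ ↦ (7, 1, 4, 3);  λ_5+ρ ↦ (1, 5, 9, 1);  λ_6+ρ ↦ (1, 5, 9, 1);  λ_7+ρ ↦ (7, 0, 0, 8);  λ_8+ρ ↦ (1, 5, 9, 1);  λ_9+ρ ↦ (5, 1, 6, 3);  λ_10+ρ ↦ (1, 5, 9, 1)

4 distinct reps among the 10 weights ⇒ 4 W_17-linkage classes:

[[1, 7], [2, 3, 4], [5, 6, 8, 10], [9]]
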